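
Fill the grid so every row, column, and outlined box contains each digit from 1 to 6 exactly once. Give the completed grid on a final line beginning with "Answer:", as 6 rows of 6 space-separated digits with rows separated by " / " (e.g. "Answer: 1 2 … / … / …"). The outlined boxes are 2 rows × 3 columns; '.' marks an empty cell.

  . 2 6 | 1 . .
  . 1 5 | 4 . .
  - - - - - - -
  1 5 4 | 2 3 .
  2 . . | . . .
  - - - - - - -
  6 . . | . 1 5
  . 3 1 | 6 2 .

Step 1. [r4c5∈{4,5,6}] 4 has one home in col 5: r4c5 ⇒ r4c5=4.
Step 2. [r1c6∈{3}] only 3 remains possible at r1c6 ⇒ r1c6=3.
Step 3. [r3c6∈{6}] only 6 remains possible at r3c6. So r3c6=6.
Step 4. [r1c1∈{4}] r1c1 has the single candidate 4. So r1c1=4.
Step 5. [r4c4∈{5}] nothing but 5 survives at r4c4, so r4c4=5.
Step 6. [r2c6∈{2}] only 2 remains possible at r2c6. So r2c6=2.
Step 7. [r1c5∈{5}] r1c5 has the single candidate 5 ⇒ r1c5=5.
Step 8. [r5c4∈{3}] r5c4 has the single candidate 3 ⇒ r5c4=3.
Step 9. [r6c6∈{4}] nothing but 4 survives at r6c6. So r6c6=4.
Step 10. [r4c3∈{3}] only 3 remains possible at r4c3 ⇒ r4c3=3.
Step 11. [r5c2∈{4}] r5c2 has the single candidate 4 ⇒ r5c2=4.
Step 12. [r6c1∈{5}] r6c1 has the single candidate 5 ⇒ r6c1=5.
Step 13. [r4c2∈{6}] only 6 remains possible at r4c2, so r4c2=6.
Step 14. [r5c3∈{2}] nothing but 2 survives at r5c3 ⇒ r5c3=2.
Step 15. [r4c6∈{1}] r4c6's peers cover all but 1 ⇒ r4c6=1.
Step 16. [r2c1∈{3}] r2c1 is down to just 3, so r2c1=3.
Step 17. [r2c5∈{6}] nothing but 6 survives at r2c5. So r2c5=6.

Answer: 4 2 6 1 5 3 / 3 1 5 4 6 2 / 1 5 4 2 3 6 / 2 6 3 5 4 1 / 6 4 2 3 1 5 / 5 3 1 6 2 4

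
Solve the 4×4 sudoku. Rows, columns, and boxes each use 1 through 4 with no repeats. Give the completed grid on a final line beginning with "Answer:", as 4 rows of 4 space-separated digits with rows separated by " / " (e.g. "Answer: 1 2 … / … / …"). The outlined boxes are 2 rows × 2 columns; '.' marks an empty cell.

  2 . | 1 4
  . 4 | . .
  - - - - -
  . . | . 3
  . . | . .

Step 1. [r4c4∈{1,2}] r4c4 is the only open cell in col 4 admitting 1 ⇒ r4c4=1.
Step 2. [r1c2∈{3}] r1c2 has the single candidate 3, so r1c2=3.
Step 3. [r4c2∈{2}] nothing but 2 survives at r4c2. So r4c2=2.
Step 4. [r4c3∈{4}] nothing but 4 survives at r4c3 ⇒ r4c3=4.
Step 5. [r2c3∈{2,3}] 3 has one home in row 2: r2c3 ⇒ r2c3=3.
Step 6. [r2c1∈{1}] r2c1 has the single candidate 1. So r2c1=1.
Step 7. [r2c4∈{2}] r2c4 is down to just 2. So r2c4=2.
Step 8. [r3c3∈{2}] r3c3 has the single candidate 2, so r3c3=2.
Step 9. [r3c2∈{1}] nothing but 1 survives at r3c2 ⇒ r3c2=1.
Step 10. [r3c1∈{4}] r3c1's peers cover all but 4 ⇒ r3c1=4.
Step 11. [r4c1∈{3}] r4c1's peers cover all but 3 ⇒ r4c1=3.

Answer: 2 3 1 4 / 1 4 3 2 / 4 1 2 3 / 3 2 4 1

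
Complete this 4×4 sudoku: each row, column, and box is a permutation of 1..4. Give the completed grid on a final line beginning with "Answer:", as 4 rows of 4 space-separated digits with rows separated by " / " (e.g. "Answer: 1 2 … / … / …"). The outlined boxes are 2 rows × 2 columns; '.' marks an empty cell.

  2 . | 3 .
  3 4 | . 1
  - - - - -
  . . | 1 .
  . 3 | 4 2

Step 1. [r2c3∈{2}] r2c3 is down to just 2. So r2c3=2.
Step 2. [r1c4∈{4}] nothing but 4 survives at r1c4. So r1c4=4.
Step 3. [r1c2∈{1}] only 1 remains possible at r1c2. So r1c2=1.
Step 4. [r3c4∈{3}] nothing but 3 survives at r3c4, so r3c4=3.
Step 5. [r3c2∈{2}] r3c2 is down to just 2 ⇒ r3c2=2.
Step 6. [r3c1∈{4}] r3c1 is down to just 4, so r3c1=4.
Step 7. [r4c1∈{1}] only 1 remains possible at r4c1. So r4c1=1.

Answer: 2 1 3 4 / 3 4 2 1 / 4 2 1 3 / 1 3 4 2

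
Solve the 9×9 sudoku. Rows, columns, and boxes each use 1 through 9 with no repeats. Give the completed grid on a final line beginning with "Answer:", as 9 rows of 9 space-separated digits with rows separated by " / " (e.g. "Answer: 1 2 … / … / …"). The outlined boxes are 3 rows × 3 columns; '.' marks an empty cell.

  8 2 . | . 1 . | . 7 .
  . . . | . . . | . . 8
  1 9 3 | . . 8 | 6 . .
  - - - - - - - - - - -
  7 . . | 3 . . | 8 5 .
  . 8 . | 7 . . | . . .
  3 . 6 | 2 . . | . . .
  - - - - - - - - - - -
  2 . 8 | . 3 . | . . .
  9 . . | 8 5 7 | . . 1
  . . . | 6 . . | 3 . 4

Step 1. [r1c6∈{3,4,5,6,9}] r1c6 is the only open cell in row 1 admitting 6 ⇒ r1c6=6.
Step 2. [r8c3∈{4}] r8c3's peers cover all but 4. So r8c3=4.
Step 3. [r1c3∈{5}] r1c3 has the single candidate 5. So r1c3=5.
Step 4. [r7c4∈{1,4,9}] 1 has one home in col 4: r7c4, so r7c4=1.
Step 5. [r2c6∈{2,3,4,5,9}] in col 6, 3 fits only at r2c6, so r2c6=3.
Step 6. [r5c8∈{1,2,3,4,6,9}] 3 has one home in col 8: r5c8. So r5c8=3.
Step 7. [r7c6∈{4,9}] 4 has one home in row 7: r7c6 ⇒ r7c6=4.
Step 8. [r8c7∈{2}] r8c7 has the single candidate 2 ⇒ r8c7=2.
Step 9. [r9c1∈{5}] r9c1 is down to just 5 ⇒ r9c1=5.
Step 10. [r5c1∈{4}] only 4 remains possible at r5c1. So r5c1=4.
Step 11. [r2c2∈{4,6,7}] in col 2, 4 fits only at r2c2 ⇒ r2c2=4.
Step 12. [r4c2∈{1}] only 1 remains possible at r4c2 ⇒ r4c2=1.
Step 13. [r4c6∈{9}] r4c6 has the single candidate 9 ⇒ r4c6=9.
Step 14. [r4c5∈{4,6}] 4 has one home in row 4: r4c5. So r4c5=4.
Step 15. [r5c3∈{2,9}] 9 has one home in col 3: r5c3 ⇒ r5c3=9.
Step 16. [r5c7∈{1}] nothing but 1 survives at r5c7 ⇒ r5c7=1.
Step 17. [r5c9∈{2,6}] r5c9 is the only open cell in row 5 admitting 2. So r5c9=2.
Step 18. [r3c9∈{5}] r3c9's peers cover all but 5, so r3c9=5.
Step 19. [r2c7∈{9}] nothing but 9 survives at r2c7 ⇒ r2c7=9.
Step 20. [r8c8∈{6}] r8c8's peers cover all but 6. So r8c8=6.
Step 21. [r1c7∈{4}] nothing but 4 survives at r1c7 ⇒ r1c7=4.
Step 22. [r7c8∈{9}] nothing but 9 survives at r7c8. So r7c8=9.
Step 23. [r7c9∈{7}] r7c9 is down to just 7 ⇒ r7c9=7.
Step 24. [r3c5∈{2,7}] row 3 places 7 nowhere but r3c5, so r3c5=7.
Step 25. [r2c5∈{2}] r2c5's peers cover all but 2 ⇒ r2c5=2.
Step 26. [r9c3∈{1,7}] r9c3 is the only open cell in row 9 admitting 1, so r9c3=1.
Step 27. [r6c2∈{5}] only 5 remains possible at r6c2, so r6c2=5.
Step 28. [r4c9∈{6}] r4c9 has the single candidate 6, so r4c9=6.
Step 29. [r6c5∈{8}] r6c5 is down to just 8. So r6c5=8.
Step 30. [r6c7∈{7}] only 7 remains possible at r6c7. So r6c7=7.
Step 31. [r9c8∈{8}] r9c8's peers cover all but 8 ⇒ r9c8=8.
Step 32. [r2c1∈{6}] r2c1's peers cover all but 6 ⇒ r2c1=6.
Step 33. [r3c8∈{2}] r3c8 is down to just 2, so r3c8=2.
Step 34. [r5c6∈{5}] r5c6's peers cover all but 5, so r5c6=5.
Step 35. [r4c3∈{2}] r4c3 has the single candidate 2. So r4c3=2.
Step 36. [r1c9∈{3}] only 3 remains possible at r1c9 ⇒ r1c9=3.
Step 37. [r6c8∈{4}] nothing but 4 survives at r6c8, so r6c8=4.
Step 38. [r7c7∈{5}] r7c7's peers cover all but 5. So r7c7=5.
Step 39. [r6c6∈{1}] only 1 remains possible at r6c6, so r6c6=1.
Step 40. [r2c3∈{7}] r2c3's peers cover all but 7. So r2c3=7.
Step 41. [r3c4∈{4}] r3c4's peers cover all but 4, so r3c4=4.
Step 42. [r5c5∈{6}] only 6 remains possible at r5c5. So r5c5=6.
Step 43. [r8c2∈{3}] nothing but 3 survives at r8c2. So r8c2=3.
Step 44. [r7c2∈{6}] r7c2 is down to just 6, so r7c2=6.
Step 45. [r6c9∈{9}] nothing but 9 survives at r6c9. So r6c9=9.
Step 46. [r1c4∈{9}] nothing but 9 survives at r1c4 ⇒ r1c4=9.
Step 47. [r9c2∈{7}] nothing but 7 survives at r9c2, so r9c2=7.
Step 48. [r2c4∈{5}] only 5 remains possible at r2c4, so r2c4=5.
Step 49. [r2c8∈{1}] only 1 remains possible at r2c8 ⇒ r2c8=1.
Step 50. [r9c5∈{9}] r9c5 has the single candidate 9, so r9c5=9.
Step 51. [r9c6∈{2}] r9c6's peers cover all but 2, so r9c6=2.

Answer: 8 2 5 9 1 6 4 7 3 / 6 4 7 5 2 3 9 1 8 / 1 9 3 4 7 8 6 2 5 / 7 1 2 3 4 9 8 5 6 / 4 8 9 7 6 5 1 3 2 / 3 5 6 2 8 1 7 4 9 / 2 6 8 1 3 4 5 9 7 / 9 3 4 8 5 7 2 6 1 / 5 7 1 6 9 2 3 8 4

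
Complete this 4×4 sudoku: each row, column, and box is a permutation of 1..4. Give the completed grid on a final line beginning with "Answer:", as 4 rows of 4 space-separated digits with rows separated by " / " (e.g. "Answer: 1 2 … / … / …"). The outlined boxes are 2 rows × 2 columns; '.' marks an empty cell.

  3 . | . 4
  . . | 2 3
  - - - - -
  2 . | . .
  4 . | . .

Step 1. [r3c4∈{1}] r3c4's peers cover all but 1, so r3c4=1.
Step 2. [r4c2∈{1,3}] r4c2 is the only open cell in row 4 admitting 1, so r4c2=1.
Step 3. [r3c2∈{3}] nothing but 3 survives at r3c2, so r3c2=3.
Step 4. [r2c1∈{1}] nothing but 1 survives at r2c1 ⇒ r2c1=1.
Step 5. [r4c3∈{3}] r4c3 is down to just 3 ⇒ r4c3=3.
Step 6. [r4c4∈{2}] r4c4's peers cover all but 2. So r4c4=2.
Step 7. [r3c3∈{4}] r3c3 has the single candidate 4, so r3c3=4.
Step 8. [r1c2∈{2}] nothing but 2 survives at r1c2, so r1c2=2.
Step 9. [r1c3∈{1}] r1c3 has the single candidate 1, so r1c3=1.
Step 10. [r2c2∈{4}] r2c2's peers cover all but 4 ⇒ r2c2=4.

Answer: 3 2 1 4 / 1 4 2 3 / 2 3 4 1 / 4 1 3 2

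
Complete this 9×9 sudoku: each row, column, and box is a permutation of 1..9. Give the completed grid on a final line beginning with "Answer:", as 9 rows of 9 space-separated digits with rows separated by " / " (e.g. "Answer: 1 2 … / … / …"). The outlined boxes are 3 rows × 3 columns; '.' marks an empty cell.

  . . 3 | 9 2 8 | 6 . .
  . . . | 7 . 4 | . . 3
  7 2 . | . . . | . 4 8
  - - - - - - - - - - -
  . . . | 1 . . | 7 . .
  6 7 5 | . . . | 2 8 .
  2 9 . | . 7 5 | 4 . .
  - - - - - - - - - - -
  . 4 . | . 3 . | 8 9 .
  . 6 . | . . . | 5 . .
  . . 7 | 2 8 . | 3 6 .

Step 1. [r5c9∈{1,9}] across row 5, 1 lands solely at r5c9. So r5c9=1.
Step 2. [r8c8∈{1,2,7}] across box 9, 1 lands solely at r8c8 ⇒ r8c8=1.
Step 3. [r4c9∈{5,6,9}] col 9 places 9 nowhere but r4c9. So r4c9=9.
Step 4. [r1c9∈{5,7}] r1c9 is the only open cell in col 9 admitting 5, so r1c9=5.
Step 5. [r1c2∈{1}] r1c2 has the single candidate 1, so r1c2=1.
Step 6. [r4c2∈{3,8}] 3 has one home in col 2: r4c2. So r4c2=3.
Step 7. [r7c4∈{5,6}] box 8 places 5 nowhere but r7c4. So r7c4=5.
Step 8. [r7c6∈{1,6,7}] r7c6 is the only open cell in row 7 admitting 6, so r7c6=6.
Step 9. [r4c5∈{4,6}] in row 4, 6 fits only at r4c5. So r4c5=6.
Step 10. [r8c4∈{4}] only 4 remains possible at r8c4, so r8c4=4.
Step 11. [r8c5∈{9}] r8c5 has the single candidate 9 ⇒ r8c5=9.
Step 12. [r2c3∈{6,8,9}] across row 2, 6 lands solely at r2c3, so r2c3=6.
Step 13. [r5c4∈{3}] nothing but 3 survives at r5c4 ⇒ r5c4=3.
Step 14. [r9c1∈{1,5,9}] across row 9, 9 lands solely at r9c1, so r9c1=9.
Step 15. [r2c1∈{5,8}] 5 has one home in col 1: r2c1. So r2c1=5.
Step 16. [r2c5∈{1}] nothing but 1 survives at r2c5. So r2c5=1.
Step 17. [r6c3∈{1,8}] 1 has one home in row 6: r6c3 ⇒ r6c3=1.
Step 18. [r7c9∈{2,7}] in row 7, 7 fits only at r7c9. So r7c9=7.
Step 19. [r4c3∈{4,8}] 4 has one home in col 3: r4c3. So r4c3=4.
Step 20. [r8c3∈{2,8}] col 3 places 8 nowhere but r8c3. So r8c3=8.
Step 21. [r3c7∈{1,9}] row 3 places 1 nowhere but r3c7. So r3c7=1.
Step 22. [r5c5∈{4}] r5c5 is down to just 4. So r5c5=4.
Step 23. [r7c3∈{2}] r7c3's peers cover all but 2, so r7c3=2.
Step 24. [r5c6∈{9}] only 9 remains possible at r5c6, so r5c6=9.
Step 25. [r8c1∈{3}] nothing but 3 survives at r8c1. So r8c1=3.
Step 26. [r6c4∈{8}] r6c4 is down to just 8, so r6c4=8.
Step 27. [r4c1∈{8}] nothing but 8 survives at r4c1 ⇒ r4c1=8.
Step 28. [r3c4∈{6}] r3c4 is down to just 6, so r3c4=6.
Step 29. [r6c9∈{6}] r6c9 has the single candidate 6. So r6c9=6.
Step 30. [r2c2∈{8}] only 8 remains possible at r2c2 ⇒ r2c2=8.
Step 31. [r8c6∈{7}] r8c6 has the single candidate 7 ⇒ r8c6=7.
Step 32. [r3c6∈{3}] r3c6 is down to just 3, so r3c6=3.
Step 33. [r4c8∈{5}] r4c8 is down to just 5, so r4c8=5.
Step 34. [r2c7∈{9}] r2c7 has the single candidate 9, so r2c7=9.
Step 35. [r1c8∈{7}] r1c8 is down to just 7, so r1c8=7.
Step 36. [r7c1∈{1}] r7c1's peers cover all but 1. So r7c1=1.
Step 37. [r6c8∈{3}] r6c8 is down to just 3. So r6c8=3.
Step 38. [r9c9∈{4}] r9c9's peers cover all but 4. So r9c9=4.
Step 39. [r4c6∈{2}] only 2 remains possible at r4c6. So r4c6=2.
Step 40. [r9c6∈{1}] r9c6 has the single candidate 1. So r9c6=1.
Step 41. [r2c8∈{2}] r2c8's peers cover all but 2 ⇒ r2c8=2.
Step 42. [r1c1∈{4}] r1c1's peers cover all but 4. So r1c1=4.
Step 43. [r3c3∈{9}] r3c3's peers cover all but 9. So r3c3=9.
Step 44. [r3c5∈{5}] r3c5 has the single candidate 5, so r3c5=5.
Step 45. [r8c9∈{2}] r8c9's peers cover all but 2 ⇒ r8c9=2.
Step 46. [r9c2∈{5}] r9c2 is down to just 5. So r9c2=5.

Answer: 4 1 3 9 2 8 6 7 5 / 5 8 6 7 1 4 9 2 3 / 7 2 9 6 5 3 1 4 8 / 8 3 4 1 6 2 7 5 9 / 6 7 5 3 4 9 2 8 1 / 2 9 1 8 7 5 4 3 6 / 1 4 2 5 3 6 8 9 7 / 3 6 8 4 9 7 5 1 2 / 9 5 7 2 8 1 3 6 4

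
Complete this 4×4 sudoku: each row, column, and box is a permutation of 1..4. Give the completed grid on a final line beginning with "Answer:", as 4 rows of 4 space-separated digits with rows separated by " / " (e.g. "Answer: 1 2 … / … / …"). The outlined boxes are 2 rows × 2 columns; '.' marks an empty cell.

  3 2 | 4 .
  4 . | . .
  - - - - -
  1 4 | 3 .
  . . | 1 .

Step 1. [r2c4∈{1,2,3}] 3 has one home in row 2: r2c4, so r2c4=3.
Step 2. [r4c4∈{2,4}] r4c4 is the only open cell in row 4 admitting 4 ⇒ r4c4=4.
Step 3. [r2c3∈{2}] only 2 remains possible at r2c3 ⇒ r2c3=2.
Step 4. [r4c2∈{3}] only 3 remains possible at r4c2 ⇒ r4c2=3.
Step 5. [r2c2∈{1}] nothing but 1 survives at r2c2, so r2c2=1.
Step 6. [r1c4∈{1}] r1c4 has the single candidate 1. So r1c4=1.
Step 7. [r4c1∈{2}] r4c1 is down to just 2 ⇒ r4c1=2.
Step 8. [r3c4∈{2}] nothing but 2 survives at r3c4, so r3c4=2.

Answer: 3 2 4 1 / 4 1 2 3 / 1 4 3 2 / 2 3 1 4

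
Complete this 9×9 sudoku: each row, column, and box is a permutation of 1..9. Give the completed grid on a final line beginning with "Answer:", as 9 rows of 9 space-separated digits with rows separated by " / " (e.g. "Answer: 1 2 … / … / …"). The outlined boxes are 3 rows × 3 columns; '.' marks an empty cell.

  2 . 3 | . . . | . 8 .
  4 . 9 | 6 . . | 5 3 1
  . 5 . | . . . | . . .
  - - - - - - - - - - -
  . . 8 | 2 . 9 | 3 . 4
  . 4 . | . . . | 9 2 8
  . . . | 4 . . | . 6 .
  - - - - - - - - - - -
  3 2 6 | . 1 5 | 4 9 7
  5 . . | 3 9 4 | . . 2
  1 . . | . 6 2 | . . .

Step 1. [r9c4∈{7,8}] box 8 places 7 nowhere but r9c4. So r9c4=7.
Step 2. [r3c1∈{6,7,8}] in col 1, 8 fits only at r3c1. So r3c1=8.
Step 3. [r2c2∈{7}] r2c2 is down to just 7. So r2c2=7.
Step 4. [r3c3∈{1}] r3c3 has the single candidate 1 ⇒ r3c3=1.
Step 5. [r6c9∈{5}] r6c9 is down to just 5 ⇒ r6c9=5.
Step 6. [r4c5∈{5,7}] row 4 places 5 nowhere but r4c5. So r4c5=5.
Step 7. [r6c2∈{1,3,9}] across col 2, 3 lands solely at r6c2, so r6c2=3.
Step 8. [r8c7∈{1,6,8}] 6 has one home in row 8: r8c7. So r8c7=6.
Step 9. [r1c7∈{7}] only 7 remains possible at r1c7. So r1c7=7.
Step 10. [r5c6∈{1,3,6,7}] across col 6, 6 lands solely at r5c6 ⇒ r5c6=6.
Step 11. [r5c1∈{7}] r5c1 has the single candidate 7 ⇒ r5c1=7.
Step 12. [r3c9∈{6,9}] 6 has one home in row 3: r3c9. So r3c9=6.
Step 13. [r6c7∈{1}] only 1 remains possible at r6c7 ⇒ r6c7=1.
Step 14. [r3c6∈{3,7}] col 6 places 3 nowhere but r3c6 ⇒ r3c6=3.
Step 15. [r3c5∈{2,4,7}] r3c5 is the only open cell in row 3 admitting 7, so r3c5=7.
Step 16. [r1c4∈{1,5,9}] across row 1, 5 lands solely at r1c4. So r1c4=5.
Step 17. [r6c5∈{8}] r6c5's peers cover all but 8 ⇒ r6c5=8.
Step 18. [r4c2∈{1,6}] r4c2 is the only open cell in row 4 admitting 1 ⇒ r4c2=1.
Step 19. [r9c2∈{8,9}] across row 9, 9 lands solely at r9c2 ⇒ r9c2=9.
Step 20. [r4c8∈{7}] nothing but 7 survives at r4c8. So r4c8=7.
Step 21. [r9c8∈{5}] only 5 remains possible at r9c8 ⇒ r9c8=5.
Step 22. [r5c5∈{3}] r5c5's peers cover all but 3, so r5c5=3.
Step 23. [r9c9∈{3}] r9c9 is down to just 3. So r9c9=3.
Step 24. [r8c2∈{8}] nothing but 8 survives at r8c2 ⇒ r8c2=8.
Step 25. [r5c3∈{5}] only 5 remains possible at r5c3 ⇒ r5c3=5.
Step 26. [r2c5∈{2}] r2c5 has the single candidate 2, so r2c5=2.
Step 27. [r6c3∈{2}] r6c3's peers cover all but 2 ⇒ r6c3=2.
Step 28. [r4c1∈{6}] r4c1's peers cover all but 6 ⇒ r4c1=6.
Step 29. [r6c1∈{9}] nothing but 9 survives at r6c1. So r6c1=9.
Step 30. [r2c6∈{8}] r2c6's peers cover all but 8. So r2c6=8.
Step 31. [r1c9∈{9}] nothing but 9 survives at r1c9 ⇒ r1c9=9.
Step 32. [r7c4∈{8}] only 8 remains possible at r7c4 ⇒ r7c4=8.
Step 33. [r3c4∈{9}] r3c4 is down to just 9, so r3c4=9.
Step 34. [r5c4∈{1}] only 1 remains possible at r5c4 ⇒ r5c4=1.
Step 35. [r9c7∈{8}] r9c7 is down to just 8. So r9c7=8.
Step 36. [r3c7∈{2}] r3c7 is down to just 2. So r3c7=2.
Step 37. [r9c3∈{4}] r9c3 has the single candidate 4, so r9c3=4.
Step 38. [r6c6∈{7}] r6c6's peers cover all but 7. So r6c6=7.
Step 39. [r8c3∈{7}] r8c3's peers cover all but 7 ⇒ r8c3=7.
Step 40. [r1c6∈{1}] r1c6 has the single candidate 1, so r1c6=1.
Step 41. [r1c5∈{4}] r1c5 has the single candidate 4 ⇒ r1c5=4.
Step 42. [r8c8∈{1}] r8c8's peers cover all but 1. So r8c8=1.
Step 43. [r1c2∈{6}] r1c2's peers cover all but 6, so r1c2=6.
Step 44. [r3c8∈{4}] r3c8 is down to just 4 ⇒ r3c8=4.

Answer: 2 6 3 5 4 1 7 8 9 / 4 7 9 6 2 8 5 3 1 / 8 5 1 9 7 3 2 4 6 / 6 1 8 2 5 9 3 7 4 / 7 4 5 1 3 6 9 2 8 / 9 3 2 4 8 7 1 6 5 / 3 2 6 8 1 5 4 9 7 / 5 8 7 3 9 4 6 1 2 / 1 9 4 7 6 2 8 5 3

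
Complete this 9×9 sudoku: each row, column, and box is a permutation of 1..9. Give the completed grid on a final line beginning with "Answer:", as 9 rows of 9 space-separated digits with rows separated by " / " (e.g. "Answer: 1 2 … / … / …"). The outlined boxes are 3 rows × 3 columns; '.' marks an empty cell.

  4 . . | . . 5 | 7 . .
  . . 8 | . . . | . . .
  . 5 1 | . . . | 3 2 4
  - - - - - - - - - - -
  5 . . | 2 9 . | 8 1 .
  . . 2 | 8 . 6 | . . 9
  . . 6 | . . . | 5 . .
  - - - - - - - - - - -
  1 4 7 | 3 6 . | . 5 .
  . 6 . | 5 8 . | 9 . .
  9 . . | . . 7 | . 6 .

Step 1. [r8c3∈{3}] r8c3 has the single candidate 3 ⇒ r8c3=3.
Step 2. [r6c2∈{1,3,7,8,9}] 9 has one home in row 6: r6c2, so r6c2=9.
Step 3. [r3c5∈{7}] only 7 remains possible at r3c5 ⇒ r3c5=7.
Step 4. [r9c9∈{1,2,3,8}] row 9 places 3 nowhere but r9c9 ⇒ r9c9=3.
Step 5. [r2c7∈{1,6}] col 7 places 6 nowhere but r2c7. So r2c7=6.
Step 6. [r6c4∈{1,4,7}] col 4 places 7 nowhere but r6c4, so r6c4=7.
Step 7. [r9c7∈{1,2,4}] col 7 places 1 nowhere but r9c7 ⇒ r9c7=1.
Step 8. [r8c1∈{2}] r8c1 has the single candidate 2. So r8c1=2.
Step 9. [r8c8∈{4,7}] in box 9, 4 fits only at r8c8 ⇒ r8c8=4.
Step 10. [r5c8∈{3,7}] 7 has one home in col 8: r5c8. So r5c8=7.
Step 11. [r5c1∈{3}] only 3 remains possible at r5c1. So r5c1=3.
Step 12. [r4c6∈{3,4}] row 4 places 3 nowhere but r4c6, so r4c6=3.
Step 13. [r9c5∈{2,4}] across row 9, 2 lands solely at r9c5, so r9c5=2.
Step 14. [r2c6∈{1,2,4,9}] 2 has one home in col 6: r2c6, so r2c6=2.
Step 15. [r6c6∈{1,4}] col 6 places 4 nowhere but r6c6, so r6c6=4.
Step 16. [r2c5∈{1,3,4}] col 5 places 4 nowhere but r2c5, so r2c5=4.
Step 17. [r1c4∈{1,6,9}] row 1 places 6 nowhere but r1c4 ⇒ r1c4=6.
Step 18. [r2c4∈{1,9}] in col 4, 1 fits only at r2c4, so r2c4=1.
Step 19. [r2c2∈{3,7}] across row 2, 3 lands solely at r2c2. So r2c2=3.
Step 20. [r1c8∈{8,9}] 8 has one home in col 8: r1c8 ⇒ r1c8=8.
Step 21. [r7c9∈{2,8}] row 7 places 8 nowhere but r7c9. So r7c9=8.
Step 22. [r5c5∈{1,5}] 5 has one home in row 5: r5c5 ⇒ r5c5=5.
Step 23. [r7c6∈{9}] nothing but 9 survives at r7c6 ⇒ r7c6=9.
Step 24. [r1c9∈{1}] nothing but 1 survives at r1c9, so r1c9=1.
Step 25. [r5c2∈{1}] r5c2's peers cover all but 1 ⇒ r5c2=1.
Step 26. [r3c4∈{9}] nothing but 9 survives at r3c4 ⇒ r3c4=9.
Step 27. [r3c6∈{8}] r3c6 has the single candidate 8, so r3c6=8.
Step 28. [r9c4∈{4}] r9c4's peers cover all but 4 ⇒ r9c4=4.
Step 29. [r2c1∈{7}] nothing but 7 survives at r2c1. So r2c1=7.
Step 30. [r6c1∈{8}] r6c1 is down to just 8 ⇒ r6c1=8.
Step 31. [r9c3∈{5}] r9c3 is down to just 5 ⇒ r9c3=5.
Step 32. [r8c9∈{7}] only 7 remains possible at r8c9. So r8c9=7.
Step 33. [r1c5∈{3}] only 3 remains possible at r1c5. So r1c5=3.
Step 34. [r6c5∈{1}] r6c5 is down to just 1. So r6c5=1.
Step 35. [r9c2∈{8}] r9c2 is down to just 8, so r9c2=8.
Step 36. [r4c3∈{4}] only 4 remains possible at r4c3 ⇒ r4c3=4.
Step 37. [r1c3∈{9}] nothing but 9 survives at r1c3, so r1c3=9.
Step 38. [r3c1∈{6}] r3c1 is down to just 6. So r3c1=6.
Step 39. [r4c9∈{6}] r4c9 is down to just 6, so r4c9=6.
Step 40. [r4c2∈{7}] r4c2 is down to just 7, so r4c2=7.
Step 41. [r2c9∈{5}] nothing but 5 survives at r2c9, so r2c9=5.
Step 42. [r2c8∈{9}] only 9 remains possible at r2c8 ⇒ r2c8=9.
Step 43. [r6c9∈{2}] r6c9 has the single candidate 2 ⇒ r6c9=2.
Step 44. [r1c2∈{2}] only 2 remains possible at r1c2 ⇒ r1c2=2.
Step 45. [r8c6∈{1}] r8c6 is down to just 1. So r8c6=1.
Step 46. [r6c8∈{3}] only 3 remains possible at r6c8, so r6c8=3.
Step 47. [r5c7∈{4}] only 4 remains possible at r5c7. So r5c7=4.
Step 48. [r7c7∈{2}] r7c7 has the single candidate 2, so r7c7=2.

Answer: 4 2 9 6 3 5 7 8 1 / 7 3 8 1 4 2 6 9 5 / 6 5 1 9 7 8 3 2 4 / 5 7 4 2 9 3 8 1 6 / 3 1 2 8 5 6 4 7 9 / 8 9 6 7 1 4 5 3 2 / 1 4 7 3 6 9 2 5 8 / 2 6 3 5 8 1 9 4 7 / 9 8 5 4 2 7 1 6 3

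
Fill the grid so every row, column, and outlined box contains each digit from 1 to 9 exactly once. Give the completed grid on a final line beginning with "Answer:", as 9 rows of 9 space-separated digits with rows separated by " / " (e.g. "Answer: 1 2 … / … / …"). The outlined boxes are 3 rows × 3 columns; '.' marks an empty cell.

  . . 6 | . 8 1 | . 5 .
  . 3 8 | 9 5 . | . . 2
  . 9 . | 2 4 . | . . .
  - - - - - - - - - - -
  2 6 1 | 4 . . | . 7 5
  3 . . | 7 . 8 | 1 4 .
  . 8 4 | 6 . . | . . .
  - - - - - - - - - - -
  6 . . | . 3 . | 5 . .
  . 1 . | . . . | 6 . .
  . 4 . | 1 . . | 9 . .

Step 1. [r6c8∈{2,3,9}] across col 8, 9 lands solely at r6c8. So r6c8=9.
Step 2. [r6c9∈{3}] r6c9 is down to just 3. So r6c9=3.
Step 3. [r8c1∈{5,7,8,9}] 9 has one home in col 1: r8c1, so r8c1=9.
Step 4. [r6c1∈{5,7}] r6c1 is the only open cell in row 6 admitting 7, so r6c1=7.
Step 5. [r5c5∈{2,9}] across row 5, 2 lands solely at r5c5 ⇒ r5c5=2.
Step 6. [r8c5∈{7}] r8c5's peers cover all but 7. So r8c5=7.
Step 7. [r8c4∈{5,8}] across col 4, 5 lands solely at r8c4. So r8c4=5.
Step 8. [r9c1∈{5,8}] r9c1 is the only open cell in col 1 admitting 8 ⇒ r9c1=8.
Step 9. [r9c3∈{2,3,5,7}] across row 9, 5 lands solely at r9c3, so r9c3=5.
Step 10. [r3c3∈{7}] r3c3 has the single candidate 7. So r3c3=7.
Step 11. [r7c3∈{2}] r7c3 has the single candidate 2, so r7c3=2.
Step 12. [r9c8∈{2,3}] 3 has one home in row 9: r9c8 ⇒ r9c8=3.
Step 13. [r1c1∈{4}] only 4 remains possible at r1c1, so r1c1=4.
Step 14. [r9c9∈{7}] r9c9 is down to just 7. So r9c9=7.
Step 15. [r4c6∈{3,9}] row 4 places 3 nowhere but r4c6, so r4c6=3.
Step 16. [r3c6∈{6}] r3c6's peers cover all but 6. So r3c6=6.
Step 17. [r2c1∈{1}] nothing but 1 survives at r2c1. So r2c1=1.
Step 18. [r3c7∈{3,8}] row 3 places 3 nowhere but r3c7, so r3c7=3.
Step 19. [r8c8∈{2,8}] 2 has one home in col 8: r8c8, so r8c8=2.
Step 20. [r8c9∈{4,8}] r8c9 is the only open cell in row 8 admitting 8 ⇒ r8c9=8.
Step 21. [r7c8∈{1}] nothing but 1 survives at r7c8, so r7c8=1.
Step 22. [r1c7∈{7}] r1c7 is down to just 7, so r1c7=7.
Step 23. [r7c6∈{4,9}] r7c6 is the only open cell in row 7 admitting 9, so r7c6=9.
Step 24. [r8c3∈{3}] nothing but 3 survives at r8c3 ⇒ r8c3=3.
Step 25. [r7c9∈{4}] r7c9 is down to just 4 ⇒ r7c9=4.
Step 26. [r3c9∈{1}] nothing but 1 survives at r3c9 ⇒ r3c9=1.
Step 27. [r6c5∈{1}] nothing but 1 survives at r6c5, so r6c5=1.
Step 28. [r3c1∈{5}] nothing but 5 survives at r3c1, so r3c1=5.
Step 29. [r5c9∈{6}] r5c9's peers cover all but 6. So r5c9=6.
Step 30. [r1c4∈{3}] only 3 remains possible at r1c4 ⇒ r1c4=3.
Step 31. [r4c5∈{9}] r4c5's peers cover all but 9, so r4c5=9.
Step 32. [r1c9∈{9}] r1c9's peers cover all but 9 ⇒ r1c9=9.
Step 33. [r7c4∈{8}] nothing but 8 survives at r7c4. So r7c4=8.
Step 34. [r2c7∈{4}] nothing but 4 survives at r2c7, so r2c7=4.
Step 35. [r6c7∈{2}] only 2 remains possible at r6c7, so r6c7=2.
Step 36. [r8c6∈{4}] r8c6 has the single candidate 4, so r8c6=4.
Step 37. [r4c7∈{8}] r4c7's peers cover all but 8, so r4c7=8.
Step 38. [r9c5∈{6}] r9c5 is down to just 6, so r9c5=6.
Step 39. [r1c2∈{2}] r1c2 is down to just 2, so r1c2=2.
Step 40. [r5c2∈{5}] only 5 remains possible at r5c2, so r5c2=5.
Step 41. [r6c6∈{5}] r6c6 has the single candidate 5 ⇒ r6c6=5.
Step 42. [r3c8∈{8}] r3c8's peers cover all but 8. So r3c8=8.
Step 43. [r2c8∈{6}] r2c8 has the single candidate 6. So r2c8=6.
Step 44. [r2c6∈{7}] r2c6's peers cover all but 7, so r2c6=7.
Step 45. [r7c2∈{7}] nothing but 7 survives at r7c2, so r7c2=7.
Step 46. [r5c3∈{9}] only 9 remains possible at r5c3, so r5c3=9.
Step 47. [r9c6∈{2}] only 2 remains possible at r9c6, so r9c6=2.

Answer: 4 2 6 3 8 1 7 5 9 / 1 3 8 9 5 7 4 6 2 / 5 9 7 2 4 6 3 8 1 / 2 6 1 4 9 3 8 7 5 / 3 5 9 7 2 8 1 4 6 / 7 8 4 6 1 5 2 9 3 / 6 7 2 8 3 9 5 1 4 / 9 1 3 5 7 4 6 2 8 / 8 4 5 1 6 2 9 3 7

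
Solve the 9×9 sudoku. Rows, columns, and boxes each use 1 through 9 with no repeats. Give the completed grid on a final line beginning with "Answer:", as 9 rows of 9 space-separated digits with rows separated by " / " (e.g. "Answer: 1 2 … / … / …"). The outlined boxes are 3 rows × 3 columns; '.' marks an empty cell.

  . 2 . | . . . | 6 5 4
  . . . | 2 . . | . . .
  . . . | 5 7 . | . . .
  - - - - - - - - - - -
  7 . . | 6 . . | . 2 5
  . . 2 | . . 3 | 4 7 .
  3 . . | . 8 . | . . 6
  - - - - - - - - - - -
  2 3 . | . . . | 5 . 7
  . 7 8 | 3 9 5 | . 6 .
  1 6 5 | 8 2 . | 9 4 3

Step 1. [r6c7∈{1}] nothing but 1 survives at r6c7. So r6c7=1.
Step 2. [r6c8∈{9}] only 9 remains possible at r6c8. So r6c8=9.
Step 3. [r6c3∈{4}] r6c3 has the single candidate 4, so r6c3=4.
Step 4. [r5c1∈{5,6,8,9}] 6 has one home in row 5: r5c1, so r5c1=6.
Step 5. [r2c1∈{4,5,8,9}] r2c1 is the only open cell in col 1 admitting 5 ⇒ r2c1=5.
Step 6. [r8c9∈{1,2}] across row 8, 1 lands solely at r8c9, so r8c9=1.
Step 7. [r5c9∈{8}] nothing but 8 survives at r5c9. So r5c9=8.
Step 8. [r7c3∈{9}] r7c3 is down to just 9 ⇒ r7c3=9.
Step 9. [r4c3∈{1}] r4c3 is down to just 1 ⇒ r4c3=1.
Step 10. [r2c7∈{3,7,8}] 7 has one home in col 7: r2c7. So r2c7=7.
Step 11. [r3c7∈{2,3,8}] r3c7 is the only open cell in col 7 admitting 8, so r3c7=8.
Step 12. [r4c5∈{4}] nothing but 4 survives at r4c5, so r4c5=4.
Step 13. [r4c6∈{9}] nothing but 9 survives at r4c6 ⇒ r4c6=9.
Step 14. [r1c1∈{8,9}] col 1 places 8 nowhere but r1c1, so r1c1=8.
Step 15. [r1c6∈{1}] nothing but 1 survives at r1c6. So r1c6=1.
Step 16. [r3c1∈{4,9}] 9 has one home in col 1: r3c1 ⇒ r3c1=9.
Step 17. [r5c4∈{1}] r5c4 is down to just 1. So r5c4=1.
Step 18. [r1c5∈{3}] nothing but 3 survives at r1c5. So r1c5=3.
Step 19. [r2c5∈{6}] r2c5's peers cover all but 6, so r2c5=6.
Step 20. [r3c6∈{4}] r3c6 is down to just 4. So r3c6=4.
Step 21. [r3c2∈{1}] r3c2's peers cover all but 1, so r3c2=1.
Step 22. [r2c3∈{3}] r2c3 is down to just 3 ⇒ r2c3=3.
Step 23. [r5c5∈{5}] r5c5 is down to just 5, so r5c5=5.
Step 24. [r6c6∈{2,7}] 2 has one home in row 6: r6c6, so r6c6=2.
Step 25. [r4c2∈{8}] r4c2 has the single candidate 8, so r4c2=8.
Step 26. [r9c6∈{7}] only 7 remains possible at r9c6. So r9c6=7.
Step 27. [r4c7∈{3}] r4c7 is down to just 3. So r4c7=3.
Step 28. [r8c7∈{2}] r8c7 is down to just 2, so r8c7=2.
Step 29. [r3c8∈{3}] nothing but 3 survives at r3c8 ⇒ r3c8=3.
Step 30. [r3c3∈{6}] r3c3 has the single candidate 6 ⇒ r3c3=6.
Step 31. [r6c4∈{7}] r6c4's peers cover all but 7 ⇒ r6c4=7.
Step 32. [r2c9∈{9}] r2c9 is down to just 9. So r2c9=9.
Step 33. [r2c2∈{4}] nothing but 4 survives at r2c2 ⇒ r2c2=4.
Step 34. [r5c2∈{9}] r5c2's peers cover all but 9. So r5c2=9.
Step 35. [r2c6∈{8}] r2c6 has the single candidate 8 ⇒ r2c6=8.
Step 36. [r7c6∈{6}] r7c6 has the single candidate 6. So r7c6=6.
Step 37. [r8c1∈{4}] r8c1's peers cover all but 4 ⇒ r8c1=4.
Step 38. [r1c4∈{9}] only 9 remains possible at r1c4. So r1c4=9.
Step 39. [r7c5∈{1}] r7c5's peers cover all but 1, so r7c5=1.
Step 40. [r7c4∈{4}] r7c4 is down to just 4, so r7c4=4.
Step 41. [r3c9∈{2}] r3c9 has the single candidate 2, so r3c9=2.
Step 42. [r7c8∈{8}] r7c8 is down to just 8. So r7c8=8.
Step 43. [r6c2∈{5}] r6c2's peers cover all but 5, so r6c2=5.
Step 44. [r1c3∈{7}] nothing but 7 survives at r1c3 ⇒ r1c3=7.
Step 45. [r2c8∈{1}] r2c8's peers cover all but 1, so r2c8=1.

Answer: 8 2 7 9 3 1 6 5 4 / 5 4 3 2 6 8 7 1 9 / 9 1 6 5 7 4 8 3 2 / 7 8 1 6 4 9 3 2 5 / 6 9 2 1 5 3 4 7 8 / 3 5 4 7 8 2 1 9 6 / 2 3 9 4 1 6 5 8 7 / 4 7 8 3 9 5 2 6 1 / 1 6 5 8 2 7 9 4 3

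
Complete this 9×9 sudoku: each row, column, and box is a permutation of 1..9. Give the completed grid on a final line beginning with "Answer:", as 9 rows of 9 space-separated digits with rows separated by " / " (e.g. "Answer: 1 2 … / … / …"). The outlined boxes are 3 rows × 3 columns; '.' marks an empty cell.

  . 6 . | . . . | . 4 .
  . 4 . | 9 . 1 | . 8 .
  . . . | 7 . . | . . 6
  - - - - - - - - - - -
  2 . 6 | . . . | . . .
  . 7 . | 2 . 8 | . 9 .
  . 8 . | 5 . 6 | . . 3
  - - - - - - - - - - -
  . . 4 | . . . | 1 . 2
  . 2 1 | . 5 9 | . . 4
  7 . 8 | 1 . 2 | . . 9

Step 1. [r4c4∈{3,4}] in col 4, 4 fits only at r4c4. So r4c4=4.
Step 2. [r6c3∈{9}] r6c3 is down to just 9 ⇒ r6c3=9.
Step 3. [r8c7∈{3,6,7,8}] across box 9, 8 lands solely at r8c7 ⇒ r8c7=8.
Step 4. [r8c8∈{3,6,7}] across row 8, 7 lands solely at r8c8, so r8c8=7.
Step 5. [r2c5∈{2,3,6}] across row 2, 6 lands solely at r2c5. So r2c5=6.
Step 6. [r5c7∈{4,5,6}] in row 5, 6 fits only at r5c7. So r5c7=6.
Step 7. [r5c1∈{1,3,4,5}] across row 5, 4 lands solely at r5c1, so r5c1=4.
Step 8. [r6c1∈{1}] only 1 remains possible at r6c1 ⇒ r6c1=1.
Step 9. [r1c9∈{1,5,7}] in row 1, 1 fits only at r1c9. So r1c9=1.
Step 10. [r5c9∈{5}] r5c9's peers cover all but 5 ⇒ r5c9=5.
Step 11. [r4c7∈{7}] r4c7's peers cover all but 7. So r4c7=7.
Step 12. [r4c6∈{3}] r4c6 has the single candidate 3 ⇒ r4c6=3.
Step 13. [r1c3∈{2,3,5,7}] row 1 places 7 nowhere but r1c3. So r1c3=7.
Step 14. [r4c2∈{5}] r4c2 is down to just 5. So r4c2=5.
Step 15. [r9c2∈{3}] r9c2 has the single candidate 3. So r9c2=3.
Step 16. [r7c1∈{5,6,9}] 5 has one home in box 7: r7c1 ⇒ r7c1=5.
Step 17. [r2c1∈{3}] r2c1's peers cover all but 3, so r2c1=3.
Step 18. [r8c4∈{3,6}] 3 has one home in row 8: r8c4 ⇒ r8c4=3.
Step 19. [r1c4∈{8}] r1c4 has the single candidate 8. So r1c4=8.
Step 20. [r9c7∈{5}] r9c7 is down to just 5. So r9c7=5.
Step 21. [r2c7∈{2}] r2c7 has the single candidate 2, so r2c7=2.
Step 22. [r3c8∈{3,5}] 5 has one home in col 8: r3c8, so r3c8=5.
Step 23. [r1c1∈{9}] r1c1 has the single candidate 9, so r1c1=9.
Step 24. [r1c5∈{2,3}] in row 1, 2 fits only at r1c5 ⇒ r1c5=2.
Step 25. [r3c5∈{3,4}] across col 5, 3 lands solely at r3c5, so r3c5=3.
Step 26. [r7c4∈{6}] r7c4 has the single candidate 6 ⇒ r7c4=6.
Step 27. [r4c5∈{1,9}] 9 has one home in row 4: r4c5. So r4c5=9.
Step 28. [r7c6∈{7}] r7c6 has the single candidate 7 ⇒ r7c6=7.
Step 29. [r2c3∈{5}] only 5 remains possible at r2c3 ⇒ r2c3=5.
Step 30. [r5c3∈{3}] r5c3 is down to just 3 ⇒ r5c3=3.
Step 31. [r1c7∈{3}] r1c7's peers cover all but 3, so r1c7=3.
Step 32. [r2c9∈{7}] nothing but 7 survives at r2c9. So r2c9=7.
Step 33. [r7c2∈{9}] r7c2's peers cover all but 9, so r7c2=9.
Step 34. [r5c5∈{1}] r5c5's peers cover all but 1. So r5c5=1.
Step 35. [r4c9∈{8}] only 8 remains possible at r4c9 ⇒ r4c9=8.
Step 36. [r3c7∈{9}] nothing but 9 survives at r3c7 ⇒ r3c7=9.
Step 37. [r4c8∈{1}] only 1 remains possible at r4c8. So r4c8=1.
Step 38. [r1c6∈{5}] r1c6's peers cover all but 5 ⇒ r1c6=5.
Step 39. [r9c8∈{6}] r9c8's peers cover all but 6, so r9c8=6.
Step 40. [r6c7∈{4}] r6c7's peers cover all but 4, so r6c7=4.
Step 41. [r3c1∈{8}] r3c1's peers cover all but 8 ⇒ r3c1=8.
Step 42. [r3c2∈{1}] r3c2's peers cover all but 1, so r3c2=1.
Step 43. [r6c8∈{2}] r6c8 has the single candidate 2 ⇒ r6c8=2.
Step 44. [r7c8∈{3}] r7c8's peers cover all but 3 ⇒ r7c8=3.
Step 45. [r6c5∈{7}] r6c5 has the single candidate 7. So r6c5=7.
Step 46. [r9c5∈{4}] r9c5's peers cover all but 4. So r9c5=4.
Step 47. [r7c5∈{8}] only 8 remains possible at r7c5 ⇒ r7c5=8.
Step 48. [r3c3∈{2}] only 2 remains possible at r3c3. So r3c3=2.
Step 49. [r8c1∈{6}] r8c1 has the single candidate 6, so r8c1=6.
Step 50. [r3c6∈{4}] r3c6's peers cover all but 4, so r3c6=4.

Answer: 9 6 7 8 2 5 3 4 1 / 3 4 5 9 6 1 2 8 7 / 8 1 2 7 3 4 9 5 6 / 2 5 6 4 9 3 7 1 8 / 4 7 3 2 1 8 6 9 5 / 1 8 9 5 7 6 4 2 3 / 5 9 4 6 8 7 1 3 2 / 6 2 1 3 5 9 8 7 4 / 7 3 8 1 4 2 5 6 9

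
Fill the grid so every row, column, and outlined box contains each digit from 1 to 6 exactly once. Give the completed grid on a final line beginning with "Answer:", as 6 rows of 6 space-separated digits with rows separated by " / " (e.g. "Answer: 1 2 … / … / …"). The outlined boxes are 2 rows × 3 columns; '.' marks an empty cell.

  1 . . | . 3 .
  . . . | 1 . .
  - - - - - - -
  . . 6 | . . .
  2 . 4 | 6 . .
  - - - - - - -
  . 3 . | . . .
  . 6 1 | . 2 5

Step 1. [r5c4∈{4}] r5c4's peers cover all but 4. So r5c4=4.
Step 2. [r1c6∈{2,4,6}] across row 1, 6 lands solely at r1c6, so r1c6=6.
Step 3. [r3c1∈{3,5}] in box 3, 3 fits only at r3c1. So r3c1=3.
Step 4. [r1c2∈{2,4,5}] in row 1, 4 fits only at r1c2. So r1c2=4.
Step 5. [r2c2∈{2,5}] r2c2 is the only open cell in col 2 admitting 2. So r2c2=2.
Step 6. [r1c3∈{5}] only 5 remains possible at r1c3, so r1c3=5.
Step 7. [r3c4∈{2,5}] col 4 places 5 nowhere but r3c4 ⇒ r3c4=5.
Step 8. [r4c5∈{1}] r4c5's peers cover all but 1, so r4c5=1.
Step 9. [r3c5∈{4}] r3c5 is down to just 4. So r3c5=4.
Step 10. [r2c1∈{6}] only 6 remains possible at r2c1, so r2c1=6.
Step 11. [r6c4∈{3}] r6c4 is down to just 3, so r6c4=3.
Step 12. [r4c6∈{3}] nothing but 3 survives at r4c6, so r4c6=3.
Step 13. [r2c5∈{5}] only 5 remains possible at r2c5, so r2c5=5.
Step 14. [r2c6∈{4}] only 4 remains possible at r2c6. So r2c6=4.
Step 15. [r5c3∈{2}] r5c3 is down to just 2, so r5c3=2.
Step 16. [r4c2∈{5}] only 5 remains possible at r4c2, so r4c2=5.
Step 17. [r5c6∈{1}] r5c6 has the single candidate 1. So r5c6=1.
Step 18. [r5c5∈{6}] nothing but 6 survives at r5c5 ⇒ r5c5=6.
Step 19. [r2c3∈{3}] r2c3 is down to just 3 ⇒ r2c3=3.
Step 20. [r3c2∈{1}] r3c2 is down to just 1. So r3c2=1.
Step 21. [r5c1∈{5}] only 5 remains possible at r5c1 ⇒ r5c1=5.
Step 22. [r3c6∈{2}] r3c6 is down to just 2 ⇒ r3c6=2.
Step 23. [r1c4∈{2}] r1c4's peers cover all but 2, so r1c4=2.
Step 24. [r6c1∈{4}] r6c1 has the single candidate 4 ⇒ r6c1=4.

Answer: 1 4 5 2 3 6 / 6 2 3 1 5 4 / 3 1 6 5 4 2 / 2 5 4 6 1 3 / 5 3 2 4 6 1 / 4 6 1 3 2 5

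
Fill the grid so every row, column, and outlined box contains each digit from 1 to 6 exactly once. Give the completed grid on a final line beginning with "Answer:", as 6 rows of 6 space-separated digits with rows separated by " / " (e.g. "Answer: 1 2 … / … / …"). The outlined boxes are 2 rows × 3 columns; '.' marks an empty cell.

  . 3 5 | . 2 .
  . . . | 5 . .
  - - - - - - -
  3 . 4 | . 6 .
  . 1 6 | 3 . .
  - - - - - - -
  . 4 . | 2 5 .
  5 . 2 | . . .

Step 1. [r2c3∈{1}] r2c3's peers cover all but 1, so r2c3=1.
Step 2. [r6c5∈{1,3,4}] col 5 places 1 nowhere but r6c5 ⇒ r6c5=1.
Step 3. [r6c6∈{3,4,6}] r6c6 is the only open cell in row 6 admitting 3. So r6c6=3.
Step 4. [r5c6∈{6}] nothing but 6 survives at r5c6, so r5c6=6.
Step 5. [r2c6∈{4}] only 4 remains possible at r2c6. So r2c6=4.
Step 6. [r4c1∈{2}] r4c1's peers cover all but 2. So r4c1=2.
Step 7. [r3c6∈{1,2,5}] 2 has one home in row 3: r3c6. So r3c6=2.
Step 8. [r1c4∈{1,6}] across col 4, 6 lands solely at r1c4. So r1c4=6.
Step 9. [r2c2∈{2,6}] r2c2 is the only open cell in row 2 admitting 2, so r2c2=2.
Step 10. [r2c5∈{3}] only 3 remains possible at r2c5, so r2c5=3.
Step 11. [r5c1∈{1}] r5c1 is down to just 1, so r5c1=1.
Step 12. [r1c1∈{4}] r1c1 has the single candidate 4 ⇒ r1c1=4.
Step 13. [r4c6∈{5}] nothing but 5 survives at r4c6 ⇒ r4c6=5.
Step 14. [r3c2∈{5}] r3c2 is down to just 5. So r3c2=5.
Step 15. [r2c1∈{6}] only 6 remains possible at r2c1. So r2c1=6.
Step 16. [r6c2∈{6}] nothing but 6 survives at r6c2, so r6c2=6.
Step 17. [r5c3∈{3}] r5c3's peers cover all but 3 ⇒ r5c3=3.
Step 18. [r4c5∈{4}] r4c5 is down to just 4, so r4c5=4.
Step 19. [r3c4∈{1}] nothing but 1 survives at r3c4. So r3c4=1.
Step 20. [r1c6∈{1}] r1c6's peers cover all but 1 ⇒ r1c6=1.
Step 21. [r6c4∈{4}] r6c4's peers cover all but 4, so r6c4=4.

Answer: 4 3 5 6 2 1 / 6 2 1 5 3 4 / 3 5 4 1 6 2 / 2 1 6 3 4 5 / 1 4 3 2 5 6 / 5 6 2 4 1 3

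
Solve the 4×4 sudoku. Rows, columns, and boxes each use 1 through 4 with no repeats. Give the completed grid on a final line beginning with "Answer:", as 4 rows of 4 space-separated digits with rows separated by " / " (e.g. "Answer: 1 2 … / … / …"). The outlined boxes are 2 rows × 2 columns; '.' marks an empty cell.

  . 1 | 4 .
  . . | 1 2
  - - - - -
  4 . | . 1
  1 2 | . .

Step 1. [r1c4∈{3}] r1c4's peers cover all but 3 ⇒ r1c4=3.
Step 2. [r3c2∈{3}] r3c2 is down to just 3 ⇒ r3c2=3.
Step 3. [r4c4∈{4}] nothing but 4 survives at r4c4, so r4c4=4.
Step 4. [r3c3∈{2}] only 2 remains possible at r3c3 ⇒ r3c3=2.
Step 5. [r4c3∈{3}] r4c3 is down to just 3 ⇒ r4c3=3.
Step 6. [r2c1∈{3}] r2c1 is down to just 3. So r2c1=3.
Step 7. [r1c1∈{2}] r1c1 is down to just 2. So r1c1=2.
Step 8. [r2c2∈{4}] r2c2 has the single candidate 4. So r2c2=4.

Answer: 2 1 4 3 / 3 4 1 2 / 4 3 2 1 / 1 2 3 4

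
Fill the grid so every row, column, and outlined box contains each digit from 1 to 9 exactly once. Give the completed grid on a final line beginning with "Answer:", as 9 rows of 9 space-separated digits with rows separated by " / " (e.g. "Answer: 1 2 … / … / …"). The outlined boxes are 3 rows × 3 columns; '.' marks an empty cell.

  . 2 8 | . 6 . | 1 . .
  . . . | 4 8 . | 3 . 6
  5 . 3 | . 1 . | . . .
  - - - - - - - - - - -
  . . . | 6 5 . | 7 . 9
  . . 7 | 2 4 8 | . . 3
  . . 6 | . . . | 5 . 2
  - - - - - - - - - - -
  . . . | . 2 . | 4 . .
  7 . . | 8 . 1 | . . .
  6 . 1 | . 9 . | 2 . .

Step 1. [r4c6∈{3}] only 3 remains possible at r4c6, so r4c6=3.
Step 2. [r8c9∈{5}] nothing but 5 survives at r8c9 ⇒ r8c9=5.
Step 3. [r2c3∈{9}] r2c3 is down to just 9, so r2c3=9.
Step 4. [r1c1∈{4}] r1c1's peers cover all but 4. So r1c1=4.
Step 5. [r1c9∈{7}] r1c9 has the single candidate 7, so r1c9=7.
Step 6. [r9c9∈{8}] only 8 remains possible at r9c9, so r9c9=8.
Step 7. [r6c4∈{1,7,9}] 1 has one home in col 4: r6c4, so r6c4=1.
Step 8. [r6c6∈{7,9}] box 5 places 9 nowhere but r6c6. So r6c6=9.
Step 9. [r1c6∈{5}] r1c6 is down to just 5 ⇒ r1c6=5.
Step 10. [r1c8∈{9}] nothing but 9 survives at r1c8. So r1c8=9.
Step 11. [r8c5∈{3}] only 3 remains possible at r8c5. So r8c5=3.
Step 12. [r5c2∈{1,5,9}] row 5 places 5 nowhere but r5c2, so r5c2=5.
Step 13. [r8c8∈{6}] only 6 remains possible at r8c8, so r8c8=6.
Step 14. [r4c1∈{1,2,8}] in col 1, 2 fits only at r4c1. So r4c1=2.
Step 15. [r4c3∈{4}] r4c3 is down to just 4, so r4c3=4.
Step 16. [r5c8∈{1}] r5c8 is down to just 1, so r5c8=1.
Step 17. [r4c8∈{8}] only 8 remains possible at r4c8, so r4c8=8.
Step 18. [r8c2∈{4,9}] across row 8, 4 lands solely at r8c2. So r8c2=4.
Step 19. [r9c2∈{3}] r9c2 is down to just 3 ⇒ r9c2=3.
Step 20. [r9c8∈{7}] only 7 remains possible at r9c8, so r9c8=7.
Step 21. [r6c2∈{8}] r6c2 is down to just 8, so r6c2=8.
Step 22. [r3c9∈{4}] only 4 remains possible at r3c9 ⇒ r3c9=4.
Step 23. [r3c8∈{2}] nothing but 2 survives at r3c8. So r3c8=2.
Step 24. [r3c6∈{7}] nothing but 7 survives at r3c6. So r3c6=7.
Step 25. [r2c2∈{1,7}] row 2 places 7 nowhere but r2c2 ⇒ r2c2=7.
Step 26. [r7c4∈{5,7}] 7 has one home in row 7: r7c4 ⇒ r7c4=7.
Step 27. [r7c2∈{9}] r7c2's peers cover all but 9, so r7c2=9.
Step 28. [r5c7∈{6}] nothing but 6 survives at r5c7. So r5c7=6.
Step 29. [r6c5∈{7}] r6c5 is down to just 7, so r6c5=7.
Step 30. [r7c3∈{5}] only 5 remains possible at r7c3. So r7c3=5.
Step 31. [r4c2∈{1}] nothing but 1 survives at r4c2. So r4c2=1.
Step 32. [r3c2∈{6}] r3c2 has the single candidate 6. So r3c2=6.
Step 33. [r8c3∈{2}] only 2 remains possible at r8c3. So r8c3=2.
Step 34. [r2c8∈{5}] only 5 remains possible at r2c8 ⇒ r2c8=5.
Step 35. [r7c6∈{6}] r7c6 has the single candidate 6, so r7c6=6.
Step 36. [r8c7∈{9}] nothing but 9 survives at r8c7 ⇒ r8c7=9.
Step 37. [r6c1∈{3}] r6c1 is down to just 3 ⇒ r6c1=3.
Step 38. [r5c1∈{9}] r5c1's peers cover all but 9, so r5c1=9.
Step 39. [r7c9∈{1}] nothing but 1 survives at r7c9. So r7c9=1.
Step 40. [r2c6∈{2}] r2c6 has the single candidate 2. So r2c6=2.
Step 41. [r3c4∈{9}] only 9 remains possible at r3c4 ⇒ r3c4=9.
Step 42. [r1c4∈{3}] only 3 remains possible at r1c4 ⇒ r1c4=3.
Step 43. [r3c7∈{8}] r3c7's peers cover all but 8, so r3c7=8.
Step 44. [r2c1∈{1}] only 1 remains possible at r2c1 ⇒ r2c1=1.
Step 45. [r7c1∈{8}] r7c1 has the single candidate 8, so r7c1=8.
Step 46. [r6c8∈{4}] r6c8 is down to just 4, so r6c8=4.
Step 47. [r9c6∈{4}] r9c6's peers cover all but 4, so r9c6=4.
Step 48. [r9c4∈{5}] r9c4's peers cover all but 5 ⇒ r9c4=5.
Step 49. [r7c8∈{3}] r7c8 is down to just 3, so r7c8=3.

Answer: 4 2 8 3 6 5 1 9 7 / 1 7 9 4 8 2 3 5 6 / 5 6 3 9 1 7 8 2 4 / 2 1 4 6 5 3 7 8 9 / 9 5 7 2 4 8 6 1 3 / 3 8 6 1 7 9 5 4 2 / 8 9 5 7 2 6 4 3 1 / 7 4 2 8 3 1 9 6 5 / 6 3 1 5 9 4 2 7 8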